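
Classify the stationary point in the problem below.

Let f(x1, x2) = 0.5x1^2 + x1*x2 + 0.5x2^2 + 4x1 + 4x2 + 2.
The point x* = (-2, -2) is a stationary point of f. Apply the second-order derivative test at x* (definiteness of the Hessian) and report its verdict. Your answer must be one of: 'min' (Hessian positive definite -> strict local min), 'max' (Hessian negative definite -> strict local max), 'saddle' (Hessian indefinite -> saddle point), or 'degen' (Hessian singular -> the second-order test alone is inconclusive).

Compute the Hessian H = grad^2 f:
  H = [[1, 1], [1, 1]]
Verify stationarity: grad f(x*) = H x* + g = (0, 0).
Eigenvalues of H: 0, 2.
H has a zero eigenvalue (singular; positive semidefinite but not definite), so H is neither positive definite, negative definite, nor indefinite. The second-order test alone is inconclusive -> degen.
(Indeed, f is constant along the null direction of H through x*, so x* is not a strict local extremum.)

degen


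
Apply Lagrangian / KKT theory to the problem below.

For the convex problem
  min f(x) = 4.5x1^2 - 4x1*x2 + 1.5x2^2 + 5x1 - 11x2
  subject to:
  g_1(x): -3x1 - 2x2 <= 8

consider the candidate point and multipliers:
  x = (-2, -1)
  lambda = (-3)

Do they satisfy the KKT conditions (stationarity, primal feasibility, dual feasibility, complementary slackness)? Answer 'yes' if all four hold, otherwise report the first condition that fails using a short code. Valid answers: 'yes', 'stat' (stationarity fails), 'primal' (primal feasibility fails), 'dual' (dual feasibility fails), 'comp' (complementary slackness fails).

Gradient of f: grad f(x) = Q x + c = (-9, -6)
Constraint values g_i(x) = a_i^T x - b_i:
  g_1((-2, -1)) = 0
Stationarity residual: grad f(x) + sum_i lambda_i a_i = (0, 0)
  -> stationarity OK
Primal feasibility (all g_i <= 0): OK
Dual feasibility (all lambda_i >= 0): FAILS
Complementary slackness (lambda_i * g_i(x) = 0 for all i): OK

Verdict: the first failing condition is dual_feasibility -> dual.

dual


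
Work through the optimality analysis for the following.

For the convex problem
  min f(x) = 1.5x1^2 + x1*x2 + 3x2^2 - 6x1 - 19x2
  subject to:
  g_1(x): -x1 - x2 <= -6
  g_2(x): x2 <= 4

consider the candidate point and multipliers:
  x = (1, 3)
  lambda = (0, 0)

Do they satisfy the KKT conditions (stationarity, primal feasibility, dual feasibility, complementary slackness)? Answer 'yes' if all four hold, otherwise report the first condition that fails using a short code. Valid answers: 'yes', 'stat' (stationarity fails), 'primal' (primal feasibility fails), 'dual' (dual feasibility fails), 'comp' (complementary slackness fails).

Gradient of f: grad f(x) = Q x + c = (0, 0)
Constraint values g_i(x) = a_i^T x - b_i:
  g_1((1, 3)) = 2
  g_2((1, 3)) = -1
Stationarity residual: grad f(x) + sum_i lambda_i a_i = (0, 0)
  -> stationarity OK
Primal feasibility (all g_i <= 0): FAILS
Dual feasibility (all lambda_i >= 0): OK
Complementary slackness (lambda_i * g_i(x) = 0 for all i): OK

Verdict: the first failing condition is primal_feasibility -> primal.

primal


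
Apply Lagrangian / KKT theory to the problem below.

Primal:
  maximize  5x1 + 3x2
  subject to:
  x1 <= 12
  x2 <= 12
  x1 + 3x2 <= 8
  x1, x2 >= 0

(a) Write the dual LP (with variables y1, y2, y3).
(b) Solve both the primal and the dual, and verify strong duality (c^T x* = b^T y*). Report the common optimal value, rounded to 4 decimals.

The standard primal-dual pair for 'max c^T x s.t. A x <= b, x >= 0' is:
  Dual:  min b^T y  s.t.  A^T y >= c,  y >= 0.

So the dual LP is:
  minimize  12y1 + 12y2 + 8y3
  subject to:
    y1 + y3 >= 5
    y2 + 3y3 >= 3
    y1, y2, y3 >= 0

Solving the primal: x* = (8, 0).
  primal value c^T x* = 40.
Solving the dual: y* = (0, 0, 5).
  dual value b^T y* = 40.
Strong duality: c^T x* = b^T y*. Confirmed.

40


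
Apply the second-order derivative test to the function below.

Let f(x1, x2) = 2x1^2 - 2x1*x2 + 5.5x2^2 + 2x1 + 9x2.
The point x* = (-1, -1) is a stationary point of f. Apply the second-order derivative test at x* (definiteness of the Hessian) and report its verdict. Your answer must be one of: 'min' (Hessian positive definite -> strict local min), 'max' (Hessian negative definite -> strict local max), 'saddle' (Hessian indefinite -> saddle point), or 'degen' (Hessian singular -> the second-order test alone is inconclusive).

Compute the Hessian H = grad^2 f:
  H = [[4, -2], [-2, 11]]
Verify stationarity: grad f(x*) = H x* + g = (0, 0).
Eigenvalues of H: 3.4689, 11.5311.
Both eigenvalues > 0, so H is positive definite -> x* is a strict local min.

min


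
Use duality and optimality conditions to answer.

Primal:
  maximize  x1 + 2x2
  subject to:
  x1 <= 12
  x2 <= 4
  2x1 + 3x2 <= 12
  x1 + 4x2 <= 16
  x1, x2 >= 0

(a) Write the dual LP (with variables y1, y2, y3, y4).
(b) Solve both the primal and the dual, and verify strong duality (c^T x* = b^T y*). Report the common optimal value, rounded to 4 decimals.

The standard primal-dual pair for 'max c^T x s.t. A x <= b, x >= 0' is:
  Dual:  min b^T y  s.t.  A^T y >= c,  y >= 0.

So the dual LP is:
  minimize  12y1 + 4y2 + 12y3 + 16y4
  subject to:
    y1 + 2y3 + y4 >= 1
    y2 + 3y3 + 4y4 >= 2
    y1, y2, y3, y4 >= 0

Solving the primal: x* = (0, 4).
  primal value c^T x* = 8.
Solving the dual: y* = (0, 0.5, 0.5, 0).
  dual value b^T y* = 8.
Strong duality: c^T x* = b^T y*. Confirmed.

8


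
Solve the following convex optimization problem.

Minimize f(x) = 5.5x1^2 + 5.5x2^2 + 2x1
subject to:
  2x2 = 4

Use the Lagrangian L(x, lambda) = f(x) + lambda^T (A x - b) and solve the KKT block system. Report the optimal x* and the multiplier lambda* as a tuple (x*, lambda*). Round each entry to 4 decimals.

Form the Lagrangian:
  L(x, lambda) = (1/2) x^T Q x + c^T x + lambda^T (A x - b)
Stationarity (grad_x L = 0): Q x + c + A^T lambda = 0.
Primal feasibility: A x = b.

This gives the KKT block system:
  [ Q   A^T ] [ x     ]   [-c ]
  [ A    0  ] [ lambda ] = [ b ]

Solving the linear system:
  x*      = (-0.1818, 2)
  lambda* = (-11)
  f(x*)   = 21.8182

x* = (-0.1818, 2), lambda* = (-11)


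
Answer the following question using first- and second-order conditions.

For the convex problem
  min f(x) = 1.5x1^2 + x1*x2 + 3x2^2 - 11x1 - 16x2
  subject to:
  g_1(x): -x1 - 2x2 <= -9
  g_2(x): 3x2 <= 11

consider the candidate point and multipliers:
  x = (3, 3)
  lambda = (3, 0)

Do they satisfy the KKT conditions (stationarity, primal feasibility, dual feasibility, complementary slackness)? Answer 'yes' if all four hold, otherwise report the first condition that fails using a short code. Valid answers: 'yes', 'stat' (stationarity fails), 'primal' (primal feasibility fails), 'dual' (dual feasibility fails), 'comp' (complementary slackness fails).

Gradient of f: grad f(x) = Q x + c = (1, 5)
Constraint values g_i(x) = a_i^T x - b_i:
  g_1((3, 3)) = 0
  g_2((3, 3)) = -2
Stationarity residual: grad f(x) + sum_i lambda_i a_i = (-2, -1)
  -> stationarity FAILS
Primal feasibility (all g_i <= 0): OK
Dual feasibility (all lambda_i >= 0): OK
Complementary slackness (lambda_i * g_i(x) = 0 for all i): OK

Verdict: the first failing condition is stationarity -> stat.

stat


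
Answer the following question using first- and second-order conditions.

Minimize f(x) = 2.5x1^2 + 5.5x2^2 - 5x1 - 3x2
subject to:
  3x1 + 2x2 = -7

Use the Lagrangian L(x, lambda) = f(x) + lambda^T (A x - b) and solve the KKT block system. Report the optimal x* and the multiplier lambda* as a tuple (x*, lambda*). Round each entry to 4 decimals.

Form the Lagrangian:
  L(x, lambda) = (1/2) x^T Q x + c^T x + lambda^T (A x - b)
Stationarity (grad_x L = 0): Q x + c + A^T lambda = 0.
Primal feasibility: A x = b.

This gives the KKT block system:
  [ Q   A^T ] [ x     ]   [-c ]
  [ A    0  ] [ lambda ] = [ b ]

Solving the linear system:
  x*      = (-1.9244, -0.6134)
  lambda* = (4.8739)
  f(x*)   = 22.7899

x* = (-1.9244, -0.6134), lambda* = (4.8739)


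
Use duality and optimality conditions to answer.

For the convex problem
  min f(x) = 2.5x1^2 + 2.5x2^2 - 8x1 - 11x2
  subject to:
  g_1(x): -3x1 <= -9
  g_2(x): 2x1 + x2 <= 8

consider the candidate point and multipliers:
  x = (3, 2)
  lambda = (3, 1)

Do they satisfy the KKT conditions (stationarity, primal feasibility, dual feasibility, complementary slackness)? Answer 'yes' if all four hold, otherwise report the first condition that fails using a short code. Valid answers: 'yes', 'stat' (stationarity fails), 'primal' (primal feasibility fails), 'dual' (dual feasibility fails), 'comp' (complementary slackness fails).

Gradient of f: grad f(x) = Q x + c = (7, -1)
Constraint values g_i(x) = a_i^T x - b_i:
  g_1((3, 2)) = 0
  g_2((3, 2)) = 0
Stationarity residual: grad f(x) + sum_i lambda_i a_i = (0, 0)
  -> stationarity OK
Primal feasibility (all g_i <= 0): OK
Dual feasibility (all lambda_i >= 0): OK
Complementary slackness (lambda_i * g_i(x) = 0 for all i): OK

Verdict: yes, KKT holds.

yes


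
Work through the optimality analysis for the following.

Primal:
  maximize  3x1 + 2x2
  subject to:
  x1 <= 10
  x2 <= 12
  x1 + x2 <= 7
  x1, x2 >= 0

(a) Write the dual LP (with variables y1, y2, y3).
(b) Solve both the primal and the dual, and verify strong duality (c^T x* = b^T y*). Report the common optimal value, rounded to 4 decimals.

The standard primal-dual pair for 'max c^T x s.t. A x <= b, x >= 0' is:
  Dual:  min b^T y  s.t.  A^T y >= c,  y >= 0.

So the dual LP is:
  minimize  10y1 + 12y2 + 7y3
  subject to:
    y1 + y3 >= 3
    y2 + y3 >= 2
    y1, y2, y3 >= 0

Solving the primal: x* = (7, 0).
  primal value c^T x* = 21.
Solving the dual: y* = (0, 0, 3).
  dual value b^T y* = 21.
Strong duality: c^T x* = b^T y*. Confirmed.

21


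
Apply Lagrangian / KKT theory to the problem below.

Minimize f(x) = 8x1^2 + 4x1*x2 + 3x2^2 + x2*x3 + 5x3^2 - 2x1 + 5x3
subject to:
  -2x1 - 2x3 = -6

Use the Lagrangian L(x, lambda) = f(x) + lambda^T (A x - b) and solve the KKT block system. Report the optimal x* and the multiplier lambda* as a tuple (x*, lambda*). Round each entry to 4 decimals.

Form the Lagrangian:
  L(x, lambda) = (1/2) x^T Q x + c^T x + lambda^T (A x - b)
Stationarity (grad_x L = 0): Q x + c + A^T lambda = 0.
Primal feasibility: A x = b.

This gives the KKT block system:
  [ Q   A^T ] [ x     ]   [-c ]
  [ A    0  ] [ lambda ] = [ b ]

Solving the linear system:
  x*      = (1.5714, -1.2857, 1.4286)
  lambda* = (9)
  f(x*)   = 29

x* = (1.5714, -1.2857, 1.4286), lambda* = (9)


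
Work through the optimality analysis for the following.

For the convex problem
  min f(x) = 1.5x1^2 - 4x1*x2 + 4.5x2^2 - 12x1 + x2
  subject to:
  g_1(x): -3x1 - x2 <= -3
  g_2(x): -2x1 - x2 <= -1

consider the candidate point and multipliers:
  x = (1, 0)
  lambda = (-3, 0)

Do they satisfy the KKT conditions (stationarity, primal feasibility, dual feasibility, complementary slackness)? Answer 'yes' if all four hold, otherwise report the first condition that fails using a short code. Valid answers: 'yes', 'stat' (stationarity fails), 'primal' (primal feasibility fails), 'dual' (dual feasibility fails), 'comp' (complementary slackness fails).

Gradient of f: grad f(x) = Q x + c = (-9, -3)
Constraint values g_i(x) = a_i^T x - b_i:
  g_1((1, 0)) = 0
  g_2((1, 0)) = -1
Stationarity residual: grad f(x) + sum_i lambda_i a_i = (0, 0)
  -> stationarity OK
Primal feasibility (all g_i <= 0): OK
Dual feasibility (all lambda_i >= 0): FAILS
Complementary slackness (lambda_i * g_i(x) = 0 for all i): OK

Verdict: the first failing condition is dual_feasibility -> dual.

dual


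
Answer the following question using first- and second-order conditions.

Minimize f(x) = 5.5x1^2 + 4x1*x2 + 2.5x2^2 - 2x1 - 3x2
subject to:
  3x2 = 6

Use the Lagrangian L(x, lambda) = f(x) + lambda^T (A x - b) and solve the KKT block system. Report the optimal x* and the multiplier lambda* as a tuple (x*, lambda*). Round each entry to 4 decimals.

Form the Lagrangian:
  L(x, lambda) = (1/2) x^T Q x + c^T x + lambda^T (A x - b)
Stationarity (grad_x L = 0): Q x + c + A^T lambda = 0.
Primal feasibility: A x = b.

This gives the KKT block system:
  [ Q   A^T ] [ x     ]   [-c ]
  [ A    0  ] [ lambda ] = [ b ]

Solving the linear system:
  x*      = (-0.5455, 2)
  lambda* = (-1.6061)
  f(x*)   = 2.3636

x* = (-0.5455, 2), lambda* = (-1.6061)


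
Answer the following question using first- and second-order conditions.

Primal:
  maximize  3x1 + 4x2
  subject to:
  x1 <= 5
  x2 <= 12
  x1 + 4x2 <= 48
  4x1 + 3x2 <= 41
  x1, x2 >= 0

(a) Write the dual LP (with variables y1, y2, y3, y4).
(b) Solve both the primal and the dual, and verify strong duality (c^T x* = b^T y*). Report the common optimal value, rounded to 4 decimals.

The standard primal-dual pair for 'max c^T x s.t. A x <= b, x >= 0' is:
  Dual:  min b^T y  s.t.  A^T y >= c,  y >= 0.

So the dual LP is:
  minimize  5y1 + 12y2 + 48y3 + 41y4
  subject to:
    y1 + y3 + 4y4 >= 3
    y2 + 4y3 + 3y4 >= 4
    y1, y2, y3, y4 >= 0

Solving the primal: x* = (1.5385, 11.6154).
  primal value c^T x* = 51.0769.
Solving the dual: y* = (0, 0, 0.5385, 0.6154).
  dual value b^T y* = 51.0769.
Strong duality: c^T x* = b^T y*. Confirmed.

51.0769


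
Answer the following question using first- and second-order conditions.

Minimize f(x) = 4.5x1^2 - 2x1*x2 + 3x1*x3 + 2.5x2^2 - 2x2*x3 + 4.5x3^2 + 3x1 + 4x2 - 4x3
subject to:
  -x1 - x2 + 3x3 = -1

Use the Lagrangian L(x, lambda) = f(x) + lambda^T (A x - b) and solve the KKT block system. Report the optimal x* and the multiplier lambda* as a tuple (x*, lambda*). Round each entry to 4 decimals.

Form the Lagrangian:
  L(x, lambda) = (1/2) x^T Q x + c^T x + lambda^T (A x - b)
Stationarity (grad_x L = 0): Q x + c + A^T lambda = 0.
Primal feasibility: A x = b.

This gives the KKT block system:
  [ Q   A^T ] [ x     ]   [-c ]
  [ A    0  ] [ lambda ] = [ b ]

Solving the linear system:
  x*      = (0, -0.5, -0.5)
  lambda* = (2.5)
  f(x*)   = 1.25

x* = (0, -0.5, -0.5), lambda* = (2.5)


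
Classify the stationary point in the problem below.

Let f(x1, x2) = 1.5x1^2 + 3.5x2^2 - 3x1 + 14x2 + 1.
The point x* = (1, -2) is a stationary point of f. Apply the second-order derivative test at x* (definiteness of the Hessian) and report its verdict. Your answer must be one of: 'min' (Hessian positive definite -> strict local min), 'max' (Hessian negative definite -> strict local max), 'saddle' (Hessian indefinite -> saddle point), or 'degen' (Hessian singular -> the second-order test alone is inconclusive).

Compute the Hessian H = grad^2 f:
  H = [[3, 0], [0, 7]]
Verify stationarity: grad f(x*) = H x* + g = (0, 0).
Eigenvalues of H: 3, 7.
Both eigenvalues > 0, so H is positive definite -> x* is a strict local min.

min


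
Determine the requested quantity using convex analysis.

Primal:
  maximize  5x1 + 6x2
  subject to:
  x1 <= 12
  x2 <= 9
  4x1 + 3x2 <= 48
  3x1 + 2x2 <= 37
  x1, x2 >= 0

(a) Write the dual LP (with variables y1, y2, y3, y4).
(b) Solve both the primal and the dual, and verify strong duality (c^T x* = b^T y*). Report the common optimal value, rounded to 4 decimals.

The standard primal-dual pair for 'max c^T x s.t. A x <= b, x >= 0' is:
  Dual:  min b^T y  s.t.  A^T y >= c,  y >= 0.

So the dual LP is:
  minimize  12y1 + 9y2 + 48y3 + 37y4
  subject to:
    y1 + 4y3 + 3y4 >= 5
    y2 + 3y3 + 2y4 >= 6
    y1, y2, y3, y4 >= 0

Solving the primal: x* = (5.25, 9).
  primal value c^T x* = 80.25.
Solving the dual: y* = (0, 2.25, 1.25, 0).
  dual value b^T y* = 80.25.
Strong duality: c^T x* = b^T y*. Confirmed.

80.25


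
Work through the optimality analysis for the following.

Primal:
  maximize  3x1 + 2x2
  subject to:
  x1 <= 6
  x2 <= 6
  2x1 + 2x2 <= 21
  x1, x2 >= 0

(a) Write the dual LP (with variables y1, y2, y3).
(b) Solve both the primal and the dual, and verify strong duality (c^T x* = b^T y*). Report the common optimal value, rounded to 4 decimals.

The standard primal-dual pair for 'max c^T x s.t. A x <= b, x >= 0' is:
  Dual:  min b^T y  s.t.  A^T y >= c,  y >= 0.

So the dual LP is:
  minimize  6y1 + 6y2 + 21y3
  subject to:
    y1 + 2y3 >= 3
    y2 + 2y3 >= 2
    y1, y2, y3 >= 0

Solving the primal: x* = (6, 4.5).
  primal value c^T x* = 27.
Solving the dual: y* = (1, 0, 1).
  dual value b^T y* = 27.
Strong duality: c^T x* = b^T y*. Confirmed.

27


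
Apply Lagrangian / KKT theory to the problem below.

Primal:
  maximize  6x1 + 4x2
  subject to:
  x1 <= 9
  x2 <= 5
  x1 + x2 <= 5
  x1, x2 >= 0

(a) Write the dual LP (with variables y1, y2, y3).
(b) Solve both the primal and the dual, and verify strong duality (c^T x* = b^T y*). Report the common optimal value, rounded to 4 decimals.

The standard primal-dual pair for 'max c^T x s.t. A x <= b, x >= 0' is:
  Dual:  min b^T y  s.t.  A^T y >= c,  y >= 0.

So the dual LP is:
  minimize  9y1 + 5y2 + 5y3
  subject to:
    y1 + y3 >= 6
    y2 + y3 >= 4
    y1, y2, y3 >= 0

Solving the primal: x* = (5, 0).
  primal value c^T x* = 30.
Solving the dual: y* = (0, 0, 6).
  dual value b^T y* = 30.
Strong duality: c^T x* = b^T y*. Confirmed.

30


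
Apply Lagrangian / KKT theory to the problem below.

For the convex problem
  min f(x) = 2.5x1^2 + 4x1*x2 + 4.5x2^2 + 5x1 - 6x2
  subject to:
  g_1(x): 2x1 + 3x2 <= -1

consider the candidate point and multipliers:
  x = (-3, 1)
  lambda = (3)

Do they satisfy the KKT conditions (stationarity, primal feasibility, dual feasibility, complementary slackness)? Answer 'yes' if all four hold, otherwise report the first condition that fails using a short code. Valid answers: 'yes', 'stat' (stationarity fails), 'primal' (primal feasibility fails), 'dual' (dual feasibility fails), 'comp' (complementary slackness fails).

Gradient of f: grad f(x) = Q x + c = (-6, -9)
Constraint values g_i(x) = a_i^T x - b_i:
  g_1((-3, 1)) = -2
Stationarity residual: grad f(x) + sum_i lambda_i a_i = (0, 0)
  -> stationarity OK
Primal feasibility (all g_i <= 0): OK
Dual feasibility (all lambda_i >= 0): OK
Complementary slackness (lambda_i * g_i(x) = 0 for all i): FAILS

Verdict: the first failing condition is complementary_slackness -> comp.

comp


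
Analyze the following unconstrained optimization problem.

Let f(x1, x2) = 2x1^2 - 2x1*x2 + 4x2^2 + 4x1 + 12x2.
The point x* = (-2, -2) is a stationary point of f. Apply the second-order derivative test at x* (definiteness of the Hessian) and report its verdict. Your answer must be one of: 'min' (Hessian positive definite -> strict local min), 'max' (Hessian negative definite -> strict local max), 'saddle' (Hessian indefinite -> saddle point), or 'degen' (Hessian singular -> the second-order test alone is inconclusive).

Compute the Hessian H = grad^2 f:
  H = [[4, -2], [-2, 8]]
Verify stationarity: grad f(x*) = H x* + g = (0, 0).
Eigenvalues of H: 3.1716, 8.8284.
Both eigenvalues > 0, so H is positive definite -> x* is a strict local min.

min


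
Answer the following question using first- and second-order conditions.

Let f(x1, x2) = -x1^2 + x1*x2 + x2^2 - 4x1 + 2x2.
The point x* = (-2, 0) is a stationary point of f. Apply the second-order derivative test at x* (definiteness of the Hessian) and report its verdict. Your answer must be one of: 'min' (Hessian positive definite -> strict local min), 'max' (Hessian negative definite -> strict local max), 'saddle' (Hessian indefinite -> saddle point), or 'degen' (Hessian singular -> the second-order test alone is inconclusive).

Compute the Hessian H = grad^2 f:
  H = [[-2, 1], [1, 2]]
Verify stationarity: grad f(x*) = H x* + g = (0, 0).
Eigenvalues of H: -2.2361, 2.2361.
Eigenvalues have mixed signs, so H is indefinite -> x* is a saddle point.

saddle


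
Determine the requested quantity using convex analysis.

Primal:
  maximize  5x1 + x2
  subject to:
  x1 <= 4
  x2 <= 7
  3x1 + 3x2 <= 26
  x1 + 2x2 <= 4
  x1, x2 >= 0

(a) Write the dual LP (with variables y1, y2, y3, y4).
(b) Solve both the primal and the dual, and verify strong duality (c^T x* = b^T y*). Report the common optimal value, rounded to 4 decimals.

The standard primal-dual pair for 'max c^T x s.t. A x <= b, x >= 0' is:
  Dual:  min b^T y  s.t.  A^T y >= c,  y >= 0.

So the dual LP is:
  minimize  4y1 + 7y2 + 26y3 + 4y4
  subject to:
    y1 + 3y3 + y4 >= 5
    y2 + 3y3 + 2y4 >= 1
    y1, y2, y3, y4 >= 0

Solving the primal: x* = (4, 0).
  primal value c^T x* = 20.
Solving the dual: y* = (4.5, 0, 0, 0.5).
  dual value b^T y* = 20.
Strong duality: c^T x* = b^T y*. Confirmed.

20


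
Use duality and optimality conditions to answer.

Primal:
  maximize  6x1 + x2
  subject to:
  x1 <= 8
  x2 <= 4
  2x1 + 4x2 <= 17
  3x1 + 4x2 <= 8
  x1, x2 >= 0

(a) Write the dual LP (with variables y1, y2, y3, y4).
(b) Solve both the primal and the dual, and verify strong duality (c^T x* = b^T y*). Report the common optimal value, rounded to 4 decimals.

The standard primal-dual pair for 'max c^T x s.t. A x <= b, x >= 0' is:
  Dual:  min b^T y  s.t.  A^T y >= c,  y >= 0.

So the dual LP is:
  minimize  8y1 + 4y2 + 17y3 + 8y4
  subject to:
    y1 + 2y3 + 3y4 >= 6
    y2 + 4y3 + 4y4 >= 1
    y1, y2, y3, y4 >= 0

Solving the primal: x* = (2.6667, 0).
  primal value c^T x* = 16.
Solving the dual: y* = (0, 0, 0, 2).
  dual value b^T y* = 16.
Strong duality: c^T x* = b^T y*. Confirmed.

16


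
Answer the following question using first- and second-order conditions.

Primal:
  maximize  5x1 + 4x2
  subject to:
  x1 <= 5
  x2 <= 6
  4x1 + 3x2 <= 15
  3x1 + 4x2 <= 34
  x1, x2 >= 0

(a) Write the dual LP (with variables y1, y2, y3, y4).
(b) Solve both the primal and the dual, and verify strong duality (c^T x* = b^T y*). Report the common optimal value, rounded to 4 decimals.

The standard primal-dual pair for 'max c^T x s.t. A x <= b, x >= 0' is:
  Dual:  min b^T y  s.t.  A^T y >= c,  y >= 0.

So the dual LP is:
  minimize  5y1 + 6y2 + 15y3 + 34y4
  subject to:
    y1 + 4y3 + 3y4 >= 5
    y2 + 3y3 + 4y4 >= 4
    y1, y2, y3, y4 >= 0

Solving the primal: x* = (0, 5).
  primal value c^T x* = 20.
Solving the dual: y* = (0, 0, 1.3333, 0).
  dual value b^T y* = 20.
Strong duality: c^T x* = b^T y*. Confirmed.

20


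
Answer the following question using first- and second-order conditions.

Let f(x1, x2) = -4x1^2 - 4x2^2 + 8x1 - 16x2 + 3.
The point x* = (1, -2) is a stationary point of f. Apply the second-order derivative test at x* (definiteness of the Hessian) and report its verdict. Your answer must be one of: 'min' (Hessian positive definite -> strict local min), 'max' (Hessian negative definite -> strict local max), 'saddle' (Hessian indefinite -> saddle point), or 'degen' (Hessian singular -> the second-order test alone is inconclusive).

Compute the Hessian H = grad^2 f:
  H = [[-8, 0], [0, -8]]
Verify stationarity: grad f(x*) = H x* + g = (0, 0).
Eigenvalues of H: -8, -8.
Both eigenvalues < 0, so H is negative definite -> x* is a strict local max.

max


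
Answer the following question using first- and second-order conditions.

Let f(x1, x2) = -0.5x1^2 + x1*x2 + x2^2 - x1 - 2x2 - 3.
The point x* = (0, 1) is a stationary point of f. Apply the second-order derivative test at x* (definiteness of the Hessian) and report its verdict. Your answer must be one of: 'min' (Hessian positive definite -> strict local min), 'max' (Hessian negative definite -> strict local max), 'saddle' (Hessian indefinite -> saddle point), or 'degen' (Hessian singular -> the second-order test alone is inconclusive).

Compute the Hessian H = grad^2 f:
  H = [[-1, 1], [1, 2]]
Verify stationarity: grad f(x*) = H x* + g = (0, 0).
Eigenvalues of H: -1.3028, 2.3028.
Eigenvalues have mixed signs, so H is indefinite -> x* is a saddle point.

saddle


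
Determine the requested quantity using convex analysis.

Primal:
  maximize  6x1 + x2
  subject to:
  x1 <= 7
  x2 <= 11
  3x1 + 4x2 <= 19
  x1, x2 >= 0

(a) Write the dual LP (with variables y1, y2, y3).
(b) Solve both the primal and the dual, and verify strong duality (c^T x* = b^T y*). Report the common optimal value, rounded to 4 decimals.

The standard primal-dual pair for 'max c^T x s.t. A x <= b, x >= 0' is:
  Dual:  min b^T y  s.t.  A^T y >= c,  y >= 0.

So the dual LP is:
  minimize  7y1 + 11y2 + 19y3
  subject to:
    y1 + 3y3 >= 6
    y2 + 4y3 >= 1
    y1, y2, y3 >= 0

Solving the primal: x* = (6.3333, 0).
  primal value c^T x* = 38.
Solving the dual: y* = (0, 0, 2).
  dual value b^T y* = 38.
Strong duality: c^T x* = b^T y*. Confirmed.

38


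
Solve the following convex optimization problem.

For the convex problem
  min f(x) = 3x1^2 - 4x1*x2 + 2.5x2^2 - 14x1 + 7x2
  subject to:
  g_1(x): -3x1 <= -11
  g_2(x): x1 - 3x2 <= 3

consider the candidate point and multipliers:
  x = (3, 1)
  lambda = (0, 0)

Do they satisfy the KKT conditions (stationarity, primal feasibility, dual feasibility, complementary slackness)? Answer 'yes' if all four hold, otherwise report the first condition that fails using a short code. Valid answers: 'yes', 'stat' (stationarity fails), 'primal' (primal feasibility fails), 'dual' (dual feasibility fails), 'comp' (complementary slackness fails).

Gradient of f: grad f(x) = Q x + c = (0, 0)
Constraint values g_i(x) = a_i^T x - b_i:
  g_1((3, 1)) = 2
  g_2((3, 1)) = -3
Stationarity residual: grad f(x) + sum_i lambda_i a_i = (0, 0)
  -> stationarity OK
Primal feasibility (all g_i <= 0): FAILS
Dual feasibility (all lambda_i >= 0): OK
Complementary slackness (lambda_i * g_i(x) = 0 for all i): OK

Verdict: the first failing condition is primal_feasibility -> primal.

primal


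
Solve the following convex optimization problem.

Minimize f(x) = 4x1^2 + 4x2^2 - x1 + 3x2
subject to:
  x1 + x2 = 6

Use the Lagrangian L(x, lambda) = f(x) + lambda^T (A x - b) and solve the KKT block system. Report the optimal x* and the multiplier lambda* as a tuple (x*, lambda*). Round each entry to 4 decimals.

Form the Lagrangian:
  L(x, lambda) = (1/2) x^T Q x + c^T x + lambda^T (A x - b)
Stationarity (grad_x L = 0): Q x + c + A^T lambda = 0.
Primal feasibility: A x = b.

This gives the KKT block system:
  [ Q   A^T ] [ x     ]   [-c ]
  [ A    0  ] [ lambda ] = [ b ]

Solving the linear system:
  x*      = (3.25, 2.75)
  lambda* = (-25)
  f(x*)   = 77.5

x* = (3.25, 2.75), lambda* = (-25)


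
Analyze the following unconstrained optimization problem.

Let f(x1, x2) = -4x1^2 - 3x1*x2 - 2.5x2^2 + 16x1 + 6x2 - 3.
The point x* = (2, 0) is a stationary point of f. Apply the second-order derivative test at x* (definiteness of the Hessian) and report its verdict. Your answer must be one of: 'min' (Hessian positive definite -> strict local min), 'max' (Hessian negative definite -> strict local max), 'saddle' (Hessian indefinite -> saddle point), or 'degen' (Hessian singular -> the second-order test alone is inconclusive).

Compute the Hessian H = grad^2 f:
  H = [[-8, -3], [-3, -5]]
Verify stationarity: grad f(x*) = H x* + g = (0, 0).
Eigenvalues of H: -9.8541, -3.1459.
Both eigenvalues < 0, so H is negative definite -> x* is a strict local max.

max


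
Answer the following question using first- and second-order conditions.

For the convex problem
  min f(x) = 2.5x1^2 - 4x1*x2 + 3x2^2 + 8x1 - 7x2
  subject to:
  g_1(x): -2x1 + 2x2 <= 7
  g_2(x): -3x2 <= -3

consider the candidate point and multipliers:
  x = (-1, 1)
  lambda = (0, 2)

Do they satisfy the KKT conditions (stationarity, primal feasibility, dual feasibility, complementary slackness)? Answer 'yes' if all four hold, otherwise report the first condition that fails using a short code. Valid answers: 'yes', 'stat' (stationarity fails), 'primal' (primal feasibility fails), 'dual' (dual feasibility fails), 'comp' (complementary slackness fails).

Gradient of f: grad f(x) = Q x + c = (-1, 3)
Constraint values g_i(x) = a_i^T x - b_i:
  g_1((-1, 1)) = -3
  g_2((-1, 1)) = 0
Stationarity residual: grad f(x) + sum_i lambda_i a_i = (-1, -3)
  -> stationarity FAILS
Primal feasibility (all g_i <= 0): OK
Dual feasibility (all lambda_i >= 0): OK
Complementary slackness (lambda_i * g_i(x) = 0 for all i): OK

Verdict: the first failing condition is stationarity -> stat.

stat


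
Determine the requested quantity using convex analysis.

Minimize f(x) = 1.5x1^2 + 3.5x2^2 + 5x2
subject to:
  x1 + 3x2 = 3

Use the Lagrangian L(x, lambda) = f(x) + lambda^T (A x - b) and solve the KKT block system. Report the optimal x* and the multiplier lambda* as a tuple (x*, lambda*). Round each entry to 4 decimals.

Form the Lagrangian:
  L(x, lambda) = (1/2) x^T Q x + c^T x + lambda^T (A x - b)
Stationarity (grad_x L = 0): Q x + c + A^T lambda = 0.
Primal feasibility: A x = b.

This gives the KKT block system:
  [ Q   A^T ] [ x     ]   [-c ]
  [ A    0  ] [ lambda ] = [ b ]

Solving the linear system:
  x*      = (1.0588, 0.6471)
  lambda* = (-3.1765)
  f(x*)   = 6.3824

x* = (1.0588, 0.6471), lambda* = (-3.1765)


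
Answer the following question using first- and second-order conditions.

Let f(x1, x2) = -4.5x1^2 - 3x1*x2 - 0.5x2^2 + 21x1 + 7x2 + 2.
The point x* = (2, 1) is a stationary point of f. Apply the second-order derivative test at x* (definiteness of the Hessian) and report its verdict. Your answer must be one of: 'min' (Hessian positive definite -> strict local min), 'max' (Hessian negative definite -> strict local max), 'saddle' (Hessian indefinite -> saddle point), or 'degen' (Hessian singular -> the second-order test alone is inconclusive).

Compute the Hessian H = grad^2 f:
  H = [[-9, -3], [-3, -1]]
Verify stationarity: grad f(x*) = H x* + g = (0, 0).
Eigenvalues of H: -10, 0.
H has a zero eigenvalue (singular; negative semidefinite but not definite), so H is neither positive definite, negative definite, nor indefinite. The second-order test alone is inconclusive -> degen.
(Indeed, f is constant along the null direction of H through x*, so x* is not a strict local extremum.)

degen


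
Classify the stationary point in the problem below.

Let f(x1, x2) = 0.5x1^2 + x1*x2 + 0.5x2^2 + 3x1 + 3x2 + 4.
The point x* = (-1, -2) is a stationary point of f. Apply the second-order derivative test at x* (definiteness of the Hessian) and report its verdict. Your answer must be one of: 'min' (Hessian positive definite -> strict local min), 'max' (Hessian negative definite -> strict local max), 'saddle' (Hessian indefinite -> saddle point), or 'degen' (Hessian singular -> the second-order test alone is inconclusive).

Compute the Hessian H = grad^2 f:
  H = [[1, 1], [1, 1]]
Verify stationarity: grad f(x*) = H x* + g = (0, 0).
Eigenvalues of H: 0, 2.
H has a zero eigenvalue (singular; positive semidefinite but not definite), so H is neither positive definite, negative definite, nor indefinite. The second-order test alone is inconclusive -> degen.
(Indeed, f is constant along the null direction of H through x*, so x* is not a strict local extremum.)

degen


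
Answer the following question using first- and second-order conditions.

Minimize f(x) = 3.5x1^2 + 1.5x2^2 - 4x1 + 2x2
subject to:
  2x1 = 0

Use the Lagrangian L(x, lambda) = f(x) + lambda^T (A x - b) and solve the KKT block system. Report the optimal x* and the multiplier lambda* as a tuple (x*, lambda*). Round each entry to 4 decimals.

Form the Lagrangian:
  L(x, lambda) = (1/2) x^T Q x + c^T x + lambda^T (A x - b)
Stationarity (grad_x L = 0): Q x + c + A^T lambda = 0.
Primal feasibility: A x = b.

This gives the KKT block system:
  [ Q   A^T ] [ x     ]   [-c ]
  [ A    0  ] [ lambda ] = [ b ]

Solving the linear system:
  x*      = (0, -0.6667)
  lambda* = (2)
  f(x*)   = -0.6667

x* = (0, -0.6667), lambda* = (2)


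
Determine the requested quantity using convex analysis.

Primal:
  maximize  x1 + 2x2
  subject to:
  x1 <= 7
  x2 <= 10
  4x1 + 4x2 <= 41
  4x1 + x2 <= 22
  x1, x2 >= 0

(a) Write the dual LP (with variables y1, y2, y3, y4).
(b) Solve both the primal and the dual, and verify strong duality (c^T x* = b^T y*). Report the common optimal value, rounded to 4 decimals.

The standard primal-dual pair for 'max c^T x s.t. A x <= b, x >= 0' is:
  Dual:  min b^T y  s.t.  A^T y >= c,  y >= 0.

So the dual LP is:
  minimize  7y1 + 10y2 + 41y3 + 22y4
  subject to:
    y1 + 4y3 + 4y4 >= 1
    y2 + 4y3 + y4 >= 2
    y1, y2, y3, y4 >= 0

Solving the primal: x* = (0.25, 10).
  primal value c^T x* = 20.25.
Solving the dual: y* = (0, 1, 0.25, 0).
  dual value b^T y* = 20.25.
Strong duality: c^T x* = b^T y*. Confirmed.

20.25


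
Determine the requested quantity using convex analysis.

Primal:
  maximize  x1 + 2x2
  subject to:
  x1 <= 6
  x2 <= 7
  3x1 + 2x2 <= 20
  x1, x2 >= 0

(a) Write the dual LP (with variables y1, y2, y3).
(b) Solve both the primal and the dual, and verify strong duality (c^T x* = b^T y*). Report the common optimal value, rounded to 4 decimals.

The standard primal-dual pair for 'max c^T x s.t. A x <= b, x >= 0' is:
  Dual:  min b^T y  s.t.  A^T y >= c,  y >= 0.

So the dual LP is:
  minimize  6y1 + 7y2 + 20y3
  subject to:
    y1 + 3y3 >= 1
    y2 + 2y3 >= 2
    y1, y2, y3 >= 0

Solving the primal: x* = (2, 7).
  primal value c^T x* = 16.
Solving the dual: y* = (0, 1.3333, 0.3333).
  dual value b^T y* = 16.
Strong duality: c^T x* = b^T y*. Confirmed.

16


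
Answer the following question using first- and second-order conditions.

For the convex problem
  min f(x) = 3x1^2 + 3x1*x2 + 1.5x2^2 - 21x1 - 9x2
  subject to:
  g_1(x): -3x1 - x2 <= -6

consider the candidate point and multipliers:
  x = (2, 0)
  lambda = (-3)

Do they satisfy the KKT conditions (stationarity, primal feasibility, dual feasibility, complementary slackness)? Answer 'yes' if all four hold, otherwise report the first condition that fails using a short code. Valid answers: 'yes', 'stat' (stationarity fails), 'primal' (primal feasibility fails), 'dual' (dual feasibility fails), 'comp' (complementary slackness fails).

Gradient of f: grad f(x) = Q x + c = (-9, -3)
Constraint values g_i(x) = a_i^T x - b_i:
  g_1((2, 0)) = 0
Stationarity residual: grad f(x) + sum_i lambda_i a_i = (0, 0)
  -> stationarity OK
Primal feasibility (all g_i <= 0): OK
Dual feasibility (all lambda_i >= 0): FAILS
Complementary slackness (lambda_i * g_i(x) = 0 for all i): OK

Verdict: the first failing condition is dual_feasibility -> dual.

dual


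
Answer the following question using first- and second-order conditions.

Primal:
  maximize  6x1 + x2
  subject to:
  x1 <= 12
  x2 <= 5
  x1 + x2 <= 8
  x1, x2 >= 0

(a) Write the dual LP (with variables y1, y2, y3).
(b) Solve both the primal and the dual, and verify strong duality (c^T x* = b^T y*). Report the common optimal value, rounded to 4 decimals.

The standard primal-dual pair for 'max c^T x s.t. A x <= b, x >= 0' is:
  Dual:  min b^T y  s.t.  A^T y >= c,  y >= 0.

So the dual LP is:
  minimize  12y1 + 5y2 + 8y3
  subject to:
    y1 + y3 >= 6
    y2 + y3 >= 1
    y1, y2, y3 >= 0

Solving the primal: x* = (8, 0).
  primal value c^T x* = 48.
Solving the dual: y* = (0, 0, 6).
  dual value b^T y* = 48.
Strong duality: c^T x* = b^T y*. Confirmed.

48


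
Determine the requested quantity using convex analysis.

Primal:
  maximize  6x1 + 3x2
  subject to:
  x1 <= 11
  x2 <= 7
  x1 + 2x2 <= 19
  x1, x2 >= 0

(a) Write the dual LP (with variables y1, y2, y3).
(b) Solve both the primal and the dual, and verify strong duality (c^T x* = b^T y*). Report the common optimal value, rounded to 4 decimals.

The standard primal-dual pair for 'max c^T x s.t. A x <= b, x >= 0' is:
  Dual:  min b^T y  s.t.  A^T y >= c,  y >= 0.

So the dual LP is:
  minimize  11y1 + 7y2 + 19y3
  subject to:
    y1 + y3 >= 6
    y2 + 2y3 >= 3
    y1, y2, y3 >= 0

Solving the primal: x* = (11, 4).
  primal value c^T x* = 78.
Solving the dual: y* = (4.5, 0, 1.5).
  dual value b^T y* = 78.
Strong duality: c^T x* = b^T y*. Confirmed.

78


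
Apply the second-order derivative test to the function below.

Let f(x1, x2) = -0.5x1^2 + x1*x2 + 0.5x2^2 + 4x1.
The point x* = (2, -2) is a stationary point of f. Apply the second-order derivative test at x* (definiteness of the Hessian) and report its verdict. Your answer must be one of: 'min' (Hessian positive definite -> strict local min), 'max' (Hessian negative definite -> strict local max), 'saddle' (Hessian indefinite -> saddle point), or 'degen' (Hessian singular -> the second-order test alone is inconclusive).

Compute the Hessian H = grad^2 f:
  H = [[-1, 1], [1, 1]]
Verify stationarity: grad f(x*) = H x* + g = (0, 0).
Eigenvalues of H: -1.4142, 1.4142.
Eigenvalues have mixed signs, so H is indefinite -> x* is a saddle point.

saddle


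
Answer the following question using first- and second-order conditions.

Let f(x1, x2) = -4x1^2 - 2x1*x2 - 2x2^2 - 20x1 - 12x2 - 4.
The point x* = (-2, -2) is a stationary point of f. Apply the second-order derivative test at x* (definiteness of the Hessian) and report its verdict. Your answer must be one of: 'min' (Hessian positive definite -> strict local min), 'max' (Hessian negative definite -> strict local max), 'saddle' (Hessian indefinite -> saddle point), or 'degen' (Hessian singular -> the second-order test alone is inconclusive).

Compute the Hessian H = grad^2 f:
  H = [[-8, -2], [-2, -4]]
Verify stationarity: grad f(x*) = H x* + g = (0, 0).
Eigenvalues of H: -8.8284, -3.1716.
Both eigenvalues < 0, so H is negative definite -> x* is a strict local max.

max


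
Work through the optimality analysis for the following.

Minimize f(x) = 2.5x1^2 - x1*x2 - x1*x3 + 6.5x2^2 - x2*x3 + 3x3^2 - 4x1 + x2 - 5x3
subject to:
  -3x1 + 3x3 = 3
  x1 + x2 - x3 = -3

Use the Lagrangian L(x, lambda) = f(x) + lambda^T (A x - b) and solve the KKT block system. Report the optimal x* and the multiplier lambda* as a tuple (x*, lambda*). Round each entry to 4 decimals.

Form the Lagrangian:
  L(x, lambda) = (1/2) x^T Q x + c^T x + lambda^T (A x - b)
Stationarity (grad_x L = 0): Q x + c + A^T lambda = 0.
Primal feasibility: A x = b.

This gives the KKT block system:
  [ Q   A^T ] [ x     ]   [-c ]
  [ A    0  ] [ lambda ] = [ b ]

Solving the linear system:
  x*      = (0, -2, 1)
  lambda* = (7.6667, 26)
  f(x*)   = 24

x* = (0, -2, 1), lambda* = (7.6667, 26)


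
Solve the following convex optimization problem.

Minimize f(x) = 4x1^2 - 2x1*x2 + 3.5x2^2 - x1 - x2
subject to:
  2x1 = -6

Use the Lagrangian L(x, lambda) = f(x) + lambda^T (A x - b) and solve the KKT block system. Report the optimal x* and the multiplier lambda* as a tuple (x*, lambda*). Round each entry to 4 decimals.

Form the Lagrangian:
  L(x, lambda) = (1/2) x^T Q x + c^T x + lambda^T (A x - b)
Stationarity (grad_x L = 0): Q x + c + A^T lambda = 0.
Primal feasibility: A x = b.

This gives the KKT block system:
  [ Q   A^T ] [ x     ]   [-c ]
  [ A    0  ] [ lambda ] = [ b ]

Solving the linear system:
  x*      = (-3, -0.7143)
  lambda* = (11.7857)
  f(x*)   = 37.2143

x* = (-3, -0.7143), lambda* = (11.7857)


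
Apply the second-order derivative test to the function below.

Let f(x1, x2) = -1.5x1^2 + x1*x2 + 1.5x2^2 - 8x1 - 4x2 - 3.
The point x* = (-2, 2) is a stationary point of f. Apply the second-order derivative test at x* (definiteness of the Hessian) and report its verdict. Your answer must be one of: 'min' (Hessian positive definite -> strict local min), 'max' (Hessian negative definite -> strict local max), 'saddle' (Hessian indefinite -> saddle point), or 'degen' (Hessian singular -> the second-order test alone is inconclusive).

Compute the Hessian H = grad^2 f:
  H = [[-3, 1], [1, 3]]
Verify stationarity: grad f(x*) = H x* + g = (0, 0).
Eigenvalues of H: -3.1623, 3.1623.
Eigenvalues have mixed signs, so H is indefinite -> x* is a saddle point.

saddle


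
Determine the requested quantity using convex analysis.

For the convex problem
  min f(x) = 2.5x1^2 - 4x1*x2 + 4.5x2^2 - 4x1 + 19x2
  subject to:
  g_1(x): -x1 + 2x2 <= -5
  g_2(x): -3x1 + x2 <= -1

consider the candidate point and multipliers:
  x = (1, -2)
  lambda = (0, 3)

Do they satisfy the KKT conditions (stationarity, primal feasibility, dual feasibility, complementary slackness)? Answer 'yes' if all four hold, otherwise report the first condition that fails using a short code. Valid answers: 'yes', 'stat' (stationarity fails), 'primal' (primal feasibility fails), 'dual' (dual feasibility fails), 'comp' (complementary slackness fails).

Gradient of f: grad f(x) = Q x + c = (9, -3)
Constraint values g_i(x) = a_i^T x - b_i:
  g_1((1, -2)) = 0
  g_2((1, -2)) = -4
Stationarity residual: grad f(x) + sum_i lambda_i a_i = (0, 0)
  -> stationarity OK
Primal feasibility (all g_i <= 0): OK
Dual feasibility (all lambda_i >= 0): OK
Complementary slackness (lambda_i * g_i(x) = 0 for all i): FAILS

Verdict: the first failing condition is complementary_slackness -> comp.

comp
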